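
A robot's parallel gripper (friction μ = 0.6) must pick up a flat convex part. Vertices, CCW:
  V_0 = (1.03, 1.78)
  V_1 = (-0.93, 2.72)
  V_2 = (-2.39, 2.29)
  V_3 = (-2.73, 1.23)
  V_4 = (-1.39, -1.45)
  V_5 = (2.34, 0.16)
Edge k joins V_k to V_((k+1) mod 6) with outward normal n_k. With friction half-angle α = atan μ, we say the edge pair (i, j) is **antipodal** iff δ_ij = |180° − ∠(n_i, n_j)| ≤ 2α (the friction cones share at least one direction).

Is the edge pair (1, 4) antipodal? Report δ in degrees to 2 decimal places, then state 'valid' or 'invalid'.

α = atan 0.6 = 30.96°;  2α = 61.93°
edge 1: e_1 = (-1.46, -0.43);  n_1 = (-0.2825, +0.9593)
edge 4: e_4 = (+3.73, +1.61);  n_4 = (+0.3963, -0.9181)
∠(n_1, n_4) = 173.06°
δ = |180° − 173.06°| = 6.94°
6.94° ≤ 2α = 61.93°  →  valid

δ = 6.94°, valid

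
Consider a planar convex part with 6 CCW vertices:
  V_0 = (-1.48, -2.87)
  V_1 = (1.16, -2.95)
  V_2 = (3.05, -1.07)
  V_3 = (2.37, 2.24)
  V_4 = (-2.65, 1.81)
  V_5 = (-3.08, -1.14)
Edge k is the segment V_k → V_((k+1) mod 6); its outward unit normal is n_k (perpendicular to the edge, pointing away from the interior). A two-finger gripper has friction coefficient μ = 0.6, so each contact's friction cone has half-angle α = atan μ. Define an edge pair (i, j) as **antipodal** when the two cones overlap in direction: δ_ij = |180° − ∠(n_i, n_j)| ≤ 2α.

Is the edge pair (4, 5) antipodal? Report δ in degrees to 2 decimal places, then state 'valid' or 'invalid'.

δ = 128.94°, invalid

α = atan 0.6 = 30.96°;  2α = 61.93°
edge 4: e_4 = (-0.43, -2.95);  n_4 = (-0.9895, +0.1442)
edge 5: e_5 = (+1.60, -1.73);  n_5 = (-0.7342, -0.6790)
∠(n_4, n_5) = 51.06°
δ = |180° − 51.06°| = 128.94°
128.94° > 2α = 61.93°  →  invalid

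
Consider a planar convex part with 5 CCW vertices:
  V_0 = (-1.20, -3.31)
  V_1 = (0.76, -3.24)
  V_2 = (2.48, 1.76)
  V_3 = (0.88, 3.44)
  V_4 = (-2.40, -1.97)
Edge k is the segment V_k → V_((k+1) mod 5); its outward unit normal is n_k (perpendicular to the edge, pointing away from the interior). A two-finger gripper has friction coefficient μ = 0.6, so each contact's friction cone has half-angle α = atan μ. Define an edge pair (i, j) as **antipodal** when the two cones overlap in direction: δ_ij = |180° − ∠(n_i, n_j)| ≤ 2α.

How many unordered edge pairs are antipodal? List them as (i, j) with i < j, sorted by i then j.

α = atan 0.6 = 30.96°;  2α = 61.93°
n_0 = (+0.0357, -0.9994)
n_1 = (+0.9456, -0.3253)
n_2 = (+0.7241, +0.6897)
n_3 = (-0.8551, +0.5184)
n_4 = (-0.7450, -0.6671)
  (0,1): δ = 111.03°  ·
  (0,2): δ = 48.44°  ✓
  (0,3): δ = 56.73°  ✓
  (0,4): δ = 129.80°  ·
  (1,2): δ = 117.41°  ·
  (1,3): δ = 12.24°  ✓
  (1,4): δ = 60.83°  ✓
  (2,3): δ = 74.83°  ·
  (2,4): δ = 1.76°  ✓
  (3,4): δ = 106.93°  ·
antipodal pairs: 5

count = 5; pairs: (0,2), (0,3), (1,3), (1,4), (2,4)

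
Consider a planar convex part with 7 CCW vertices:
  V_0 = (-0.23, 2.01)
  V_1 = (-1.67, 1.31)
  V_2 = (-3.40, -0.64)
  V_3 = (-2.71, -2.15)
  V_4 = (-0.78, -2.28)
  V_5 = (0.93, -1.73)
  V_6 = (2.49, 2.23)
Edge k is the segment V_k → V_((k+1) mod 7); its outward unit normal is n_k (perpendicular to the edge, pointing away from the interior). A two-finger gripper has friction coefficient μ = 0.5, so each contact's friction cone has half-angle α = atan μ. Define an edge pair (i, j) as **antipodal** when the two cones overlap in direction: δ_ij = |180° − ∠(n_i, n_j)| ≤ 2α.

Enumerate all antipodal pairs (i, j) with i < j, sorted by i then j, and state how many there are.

count = 9; pairs: (0,3), (0,4), (0,5), (1,3), (1,4), (1,5), (2,5), (3,6), (4,6)

α = atan 0.5 = 26.57°;  2α = 53.13°
n_0 = (-0.4372, +0.8994)
n_1 = (-0.7480, +0.6636)
n_2 = (-0.9095, -0.4156)
n_3 = (-0.0672, -0.9977)
n_4 = (+0.3062, -0.9520)
n_5 = (+0.9304, -0.3665)
n_6 = (-0.0806, +0.9967)
  (0,1): δ = 157.50°  ·
  (0,2): δ = 91.37°  ·
  (0,3): δ = 29.78°  ✓
  (0,4): δ = 8.10°  ✓
  (0,5): δ = 42.57°  ✓
  (0,6): δ = 158.70°  ·
  (1,2): δ = 113.86°  ·
  (1,3): δ = 52.27°  ✓
  (1,4): δ = 30.59°  ✓
  (1,5): δ = 20.08°  ✓
  (1,6): δ = 136.20°  ·
  (2,3): δ = 118.41°  ·
  (2,4): δ = 96.73°  ·
  (2,5): δ = 46.06°  ✓
  (2,6): δ = 70.07°  ·
  (3,4): δ = 158.32°  ·
  (3,5): δ = 107.65°  ·
  (3,6): δ = 8.48°  ✓
  (4,5): δ = 129.33°  ·
  (4,6): δ = 13.21°  ✓
  (5,6): δ = 63.87°  ·
antipodal pairs: 9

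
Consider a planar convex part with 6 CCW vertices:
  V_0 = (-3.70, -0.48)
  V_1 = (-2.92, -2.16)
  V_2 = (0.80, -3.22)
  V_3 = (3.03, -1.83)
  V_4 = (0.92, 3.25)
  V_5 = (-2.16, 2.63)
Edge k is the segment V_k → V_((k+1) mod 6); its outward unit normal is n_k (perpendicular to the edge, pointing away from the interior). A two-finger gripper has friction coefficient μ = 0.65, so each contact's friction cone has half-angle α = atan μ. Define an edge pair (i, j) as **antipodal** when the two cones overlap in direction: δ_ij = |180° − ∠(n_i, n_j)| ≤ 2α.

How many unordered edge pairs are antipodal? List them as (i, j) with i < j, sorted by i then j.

α = atan 0.65 = 33.02°;  2α = 66.05°
n_0 = (-0.9070, -0.4211)
n_1 = (-0.2740, -0.9617)
n_2 = (+0.5290, -0.8486)
n_3 = (+0.9235, +0.3836)
n_4 = (-0.1973, +0.9803)
n_5 = (-0.8961, +0.4438)
  (0,1): δ = 130.81°  ·
  (0,2): δ = 82.97°  ·
  (0,3): δ = 2.35°  ✓
  (0,4): δ = 76.48°  ·
  (0,5): δ = 128.75°  ·
  (1,2): δ = 132.16°  ·
  (1,3): δ = 51.54°  ✓
  (1,4): δ = 27.29°  ✓
  (1,5): δ = 79.56°  ·
  (2,3): δ = 99.38°  ·
  (2,4): δ = 20.55°  ✓
  (2,5): δ = 31.72°  ✓
  (3,4): δ = 101.17°  ·
  (3,5): δ = 48.90°  ✓
  (4,5): δ = 127.73°  ·
antipodal pairs: 6

count = 6; pairs: (0,3), (1,3), (1,4), (2,4), (2,5), (3,5)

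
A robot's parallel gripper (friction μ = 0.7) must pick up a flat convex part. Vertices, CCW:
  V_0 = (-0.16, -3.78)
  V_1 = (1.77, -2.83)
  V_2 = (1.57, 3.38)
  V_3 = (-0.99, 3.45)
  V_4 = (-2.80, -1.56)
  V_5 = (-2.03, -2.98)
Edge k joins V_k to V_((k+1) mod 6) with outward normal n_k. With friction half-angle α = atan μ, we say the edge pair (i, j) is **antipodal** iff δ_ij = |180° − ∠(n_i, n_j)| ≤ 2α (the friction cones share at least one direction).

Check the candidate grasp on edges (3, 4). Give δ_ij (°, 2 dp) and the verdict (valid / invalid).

δ = 131.67°, invalid

α = atan 0.7 = 34.99°;  2α = 69.98°
edge 3: e_3 = (-1.81, -5.01);  n_3 = (-0.9405, +0.3398)
edge 4: e_4 = (+0.77, -1.42);  n_4 = (-0.8791, -0.4767)
∠(n_3, n_4) = 48.33°
δ = |180° − 48.33°| = 131.67°
131.67° > 2α = 69.98°  →  invalid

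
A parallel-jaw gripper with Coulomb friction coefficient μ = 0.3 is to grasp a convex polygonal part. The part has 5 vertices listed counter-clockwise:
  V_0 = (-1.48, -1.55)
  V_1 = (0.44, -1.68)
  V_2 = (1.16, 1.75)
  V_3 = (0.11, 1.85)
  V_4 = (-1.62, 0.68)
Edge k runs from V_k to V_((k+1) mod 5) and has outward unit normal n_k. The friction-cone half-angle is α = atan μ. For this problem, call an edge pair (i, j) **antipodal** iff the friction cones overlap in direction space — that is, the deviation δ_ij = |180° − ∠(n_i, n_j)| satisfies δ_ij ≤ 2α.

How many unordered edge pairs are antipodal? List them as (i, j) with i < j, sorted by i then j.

count = 2; pairs: (0,2), (1,4)

α = atan 0.3 = 16.70°;  2α = 33.40°
n_0 = (-0.0676, -0.9977)
n_1 = (+0.9787, -0.2054)
n_2 = (+0.0948, +0.9955)
n_3 = (-0.5602, +0.8283)
n_4 = (-0.9980, -0.0627)
  (0,1): δ = 97.98°  ·
  (0,2): δ = 1.57°  ✓
  (0,3): δ = 37.94°  ·
  (0,4): δ = 97.47°  ·
  (1,2): δ = 83.59°  ·
  (1,3): δ = 44.07°  ·
  (1,4): δ = 15.45°  ✓
  (2,3): δ = 140.49°  ·
  (2,4): δ = 80.97°  ·
  (3,4): δ = 120.48°  ·
antipodal pairs: 2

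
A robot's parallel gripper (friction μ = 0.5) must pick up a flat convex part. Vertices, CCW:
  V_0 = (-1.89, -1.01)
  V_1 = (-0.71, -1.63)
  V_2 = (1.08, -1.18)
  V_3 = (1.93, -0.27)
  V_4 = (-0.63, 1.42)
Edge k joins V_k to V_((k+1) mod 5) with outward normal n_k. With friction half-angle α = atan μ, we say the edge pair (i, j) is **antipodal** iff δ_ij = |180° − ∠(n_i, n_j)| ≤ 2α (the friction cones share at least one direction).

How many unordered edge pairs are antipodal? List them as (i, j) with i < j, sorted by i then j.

α = atan 0.5 = 26.57°;  2α = 53.13°
n_0 = (-0.4651, -0.8852)
n_1 = (+0.2438, -0.9698)
n_2 = (+0.7308, -0.6826)
n_3 = (+0.5509, +0.8345)
n_4 = (-0.8878, +0.4603)
  (0,1): δ = 138.17°  ·
  (0,2): δ = 105.33°  ·
  (0,3): δ = 5.71°  ✓
  (0,4): δ = 90.31°  ·
  (1,2): δ = 147.16°  ·
  (1,3): δ = 47.54°  ✓
  (1,4): δ = 48.48°  ✓
  (2,3): δ = 80.38°  ·
  (2,4): δ = 15.64°  ✓
  (3,4): δ = 83.98°  ·
antipodal pairs: 4

count = 4; pairs: (0,3), (1,3), (1,4), (2,4)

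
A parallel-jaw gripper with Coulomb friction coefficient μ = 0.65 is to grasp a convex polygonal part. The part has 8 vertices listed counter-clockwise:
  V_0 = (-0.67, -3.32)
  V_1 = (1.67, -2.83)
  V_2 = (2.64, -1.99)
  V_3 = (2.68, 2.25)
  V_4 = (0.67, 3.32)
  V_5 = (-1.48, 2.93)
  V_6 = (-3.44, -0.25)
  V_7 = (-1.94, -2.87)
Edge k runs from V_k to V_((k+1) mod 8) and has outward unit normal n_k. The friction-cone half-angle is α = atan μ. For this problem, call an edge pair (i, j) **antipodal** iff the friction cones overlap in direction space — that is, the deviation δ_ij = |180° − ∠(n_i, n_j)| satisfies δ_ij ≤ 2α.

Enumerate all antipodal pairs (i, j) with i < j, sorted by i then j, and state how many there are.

count = 10; pairs: (0,3), (0,4), (0,5), (1,4), (1,5), (2,5), (2,6), (3,6), (3,7), (4,7)

α = atan 0.65 = 33.02°;  2α = 66.05°
n_0 = (+0.2050, -0.9788)
n_1 = (+0.6546, -0.7559)
n_2 = (+1.0000, -0.0094)
n_3 = (+0.4699, +0.8827)
n_4 = (-0.1785, +0.9839)
n_5 = (-0.8513, +0.5247)
n_6 = (-0.8678, -0.4969)
n_7 = (-0.3340, -0.9426)
  (0,1): δ = 150.94°  ·
  (0,2): δ = 102.37°  ·
  (0,3): δ = 39.86°  ✓
  (0,4): δ = 1.55°  ✓
  (0,5): δ = 46.53°  ✓
  (0,6): δ = 107.97°  ·
  (0,7): δ = 148.66°  ·
  (1,2): δ = 131.43°  ·
  (1,3): δ = 68.92°  ·
  (1,4): δ = 30.61°  ✓
  (1,5): δ = 17.46°  ✓
  (1,6): δ = 78.90°  ·
  (1,7): δ = 119.60°  ·
  (2,3): δ = 117.49°  ·
  (2,4): δ = 79.18°  ·
  (2,5): δ = 31.11°  ✓
  (2,6): δ = 30.33°  ✓
  (2,7): δ = 71.03°  ·
  (3,4): δ = 141.69°  ·
  (3,5): δ = 93.62°  ·
  (3,6): δ = 32.18°  ✓
  (3,7): δ = 8.52°  ✓
  (4,5): δ = 131.93°  ·
  (4,6): δ = 70.49°  ·
  (4,7): δ = 29.79°  ✓
  (5,6): δ = 118.56°  ·
  (5,7): δ = 77.86°  ·
  (6,7): δ = 139.30°  ·
antipodal pairs: 10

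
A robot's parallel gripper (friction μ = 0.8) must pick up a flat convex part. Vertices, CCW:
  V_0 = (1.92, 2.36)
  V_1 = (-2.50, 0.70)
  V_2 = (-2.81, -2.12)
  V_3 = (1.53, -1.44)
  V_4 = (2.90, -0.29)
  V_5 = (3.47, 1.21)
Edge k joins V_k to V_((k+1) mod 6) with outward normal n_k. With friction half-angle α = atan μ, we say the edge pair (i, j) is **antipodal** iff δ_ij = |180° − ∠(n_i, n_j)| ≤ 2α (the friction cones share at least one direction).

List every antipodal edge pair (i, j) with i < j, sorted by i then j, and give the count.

α = atan 0.8 = 38.66°;  2α = 77.32°
n_0 = (-0.3516, +0.9362)
n_1 = (-0.9940, +0.1093)
n_2 = (+0.1548, -0.9879)
n_3 = (+0.6429, -0.7659)
n_4 = (+0.9348, -0.3552)
n_5 = (+0.5958, +0.8031)
  (0,1): δ = 116.86°  ·
  (0,2): δ = 11.68°  ✓
  (0,3): δ = 19.43°  ✓
  (0,4): δ = 48.61°  ✓
  (0,5): δ = 122.84°  ·
  (1,2): δ = 74.82°  ✓
  (1,3): δ = 43.72°  ✓
  (1,4): δ = 14.53°  ✓
  (1,5): δ = 59.70°  ✓
  (2,3): δ = 148.89°  ·
  (2,4): δ = 119.71°  ·
  (2,5): δ = 45.48°  ✓
  (3,4): δ = 150.82°  ·
  (3,5): δ = 76.58°  ✓
  (4,5): δ = 105.77°  ·
antipodal pairs: 9

count = 9; pairs: (0,2), (0,3), (0,4), (1,2), (1,3), (1,4), (1,5), (2,5), (3,5)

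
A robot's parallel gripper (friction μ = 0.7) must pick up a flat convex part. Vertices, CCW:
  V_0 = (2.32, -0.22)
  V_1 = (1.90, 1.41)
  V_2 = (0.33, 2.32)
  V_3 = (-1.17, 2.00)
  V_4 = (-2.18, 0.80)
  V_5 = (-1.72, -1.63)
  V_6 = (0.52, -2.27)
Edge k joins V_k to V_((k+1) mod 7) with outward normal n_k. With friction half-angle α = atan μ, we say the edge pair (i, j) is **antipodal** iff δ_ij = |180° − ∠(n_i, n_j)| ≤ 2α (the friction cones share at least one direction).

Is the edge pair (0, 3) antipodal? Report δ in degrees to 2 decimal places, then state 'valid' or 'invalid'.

α = atan 0.7 = 34.99°;  2α = 69.98°
edge 0: e_0 = (-0.42, +1.63);  n_0 = (+0.9684, +0.2495)
edge 3: e_3 = (-1.01, -1.20);  n_3 = (-0.7651, +0.6439)
∠(n_0, n_3) = 125.46°
δ = |180° − 125.46°| = 54.54°
54.54° ≤ 2α = 69.98°  →  valid

δ = 54.54°, valid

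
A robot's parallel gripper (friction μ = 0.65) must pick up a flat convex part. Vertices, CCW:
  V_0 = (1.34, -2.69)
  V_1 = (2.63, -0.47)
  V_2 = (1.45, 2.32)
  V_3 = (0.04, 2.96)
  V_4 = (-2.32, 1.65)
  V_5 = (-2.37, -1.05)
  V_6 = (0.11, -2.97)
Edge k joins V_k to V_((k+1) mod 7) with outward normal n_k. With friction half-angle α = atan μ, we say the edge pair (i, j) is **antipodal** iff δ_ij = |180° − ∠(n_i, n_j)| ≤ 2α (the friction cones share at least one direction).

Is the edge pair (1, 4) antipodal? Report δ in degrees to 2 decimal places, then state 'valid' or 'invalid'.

α = atan 0.65 = 33.02°;  2α = 66.05°
edge 1: e_1 = (-1.18, +2.79);  n_1 = (+0.9210, +0.3895)
edge 4: e_4 = (-0.05, -2.70);  n_4 = (-0.9998, +0.0185)
∠(n_1, n_4) = 156.01°
δ = |180° − 156.01°| = 23.99°
23.99° ≤ 2α = 66.05°  →  valid

δ = 23.99°, valid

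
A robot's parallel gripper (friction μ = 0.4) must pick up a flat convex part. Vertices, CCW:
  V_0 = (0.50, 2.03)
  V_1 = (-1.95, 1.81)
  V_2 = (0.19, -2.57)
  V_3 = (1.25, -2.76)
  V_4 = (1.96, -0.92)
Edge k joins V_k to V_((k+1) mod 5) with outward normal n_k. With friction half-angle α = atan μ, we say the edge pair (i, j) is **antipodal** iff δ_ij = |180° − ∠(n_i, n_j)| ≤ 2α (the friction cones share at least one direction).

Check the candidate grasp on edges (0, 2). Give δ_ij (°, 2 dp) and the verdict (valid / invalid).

δ = 15.29°, valid

α = atan 0.4 = 21.80°;  2α = 43.60°
edge 0: e_0 = (-2.45, -0.22);  n_0 = (-0.0894, +0.9960)
edge 2: e_2 = (+1.06, -0.19);  n_2 = (-0.1764, -0.9843)
∠(n_0, n_2) = 164.71°
δ = |180° − 164.71°| = 15.29°
15.29° ≤ 2α = 43.60°  →  valid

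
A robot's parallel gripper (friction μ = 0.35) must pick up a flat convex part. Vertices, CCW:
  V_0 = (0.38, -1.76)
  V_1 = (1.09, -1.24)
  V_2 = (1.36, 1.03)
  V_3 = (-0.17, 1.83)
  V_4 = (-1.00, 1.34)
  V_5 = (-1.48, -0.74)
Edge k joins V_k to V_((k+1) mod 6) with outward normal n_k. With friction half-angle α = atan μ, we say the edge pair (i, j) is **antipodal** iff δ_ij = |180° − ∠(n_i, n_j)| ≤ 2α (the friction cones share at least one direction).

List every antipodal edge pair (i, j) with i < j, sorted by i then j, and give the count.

count = 3; pairs: (0,3), (1,4), (2,5)

α = atan 0.35 = 19.29°;  2α = 38.58°
n_0 = (+0.5909, -0.8068)
n_1 = (+0.9930, -0.1181)
n_2 = (+0.4634, +0.8862)
n_3 = (-0.5084, +0.8611)
n_4 = (-0.9744, +0.2249)
n_5 = (-0.4808, -0.8768)
  (0,1): δ = 133.00°  ·
  (0,2): δ = 63.82°  ·
  (0,3): δ = 5.66°  ✓
  (0,4): δ = 40.79°  ·
  (0,5): δ = 115.04°  ·
  (1,2): δ = 110.82°  ·
  (1,3): δ = 52.66°  ·
  (1,4): δ = 6.21°  ✓
  (1,5): δ = 68.04°  ·
  (2,3): δ = 121.84°  ·
  (2,4): δ = 75.39°  ·
  (2,5): δ = 1.14°  ✓
  (3,4): δ = 133.55°  ·
  (3,5): δ = 59.30°  ·
  (4,5): δ = 105.75°  ·
antipodal pairs: 3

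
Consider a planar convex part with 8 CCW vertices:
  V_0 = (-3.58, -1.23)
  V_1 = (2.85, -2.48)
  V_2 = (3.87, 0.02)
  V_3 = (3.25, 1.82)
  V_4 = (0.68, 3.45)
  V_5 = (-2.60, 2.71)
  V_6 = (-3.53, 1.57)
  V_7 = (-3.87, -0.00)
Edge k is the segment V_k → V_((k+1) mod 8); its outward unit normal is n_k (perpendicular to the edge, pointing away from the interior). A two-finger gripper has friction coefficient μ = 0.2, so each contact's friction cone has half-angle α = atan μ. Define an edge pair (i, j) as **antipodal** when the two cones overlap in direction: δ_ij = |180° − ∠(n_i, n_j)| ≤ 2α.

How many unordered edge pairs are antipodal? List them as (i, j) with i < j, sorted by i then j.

count = 4; pairs: (0,3), (1,5), (1,6), (2,7)

α = atan 0.2 = 11.31°;  2α = 22.62°
n_0 = (-0.1908, -0.9816)
n_1 = (+0.9259, -0.3778)
n_2 = (+0.9455, +0.3257)
n_3 = (+0.5356, +0.8445)
n_4 = (-0.2201, +0.9755)
n_5 = (-0.7749, +0.6321)
n_6 = (-0.9773, +0.2117)
n_7 = (-0.9733, -0.2295)
  (0,1): δ = 101.19°  ·
  (0,2): δ = 59.99°  ·
  (0,3): δ = 21.38°  ✓
  (0,4): δ = 23.71°  ·
  (0,5): δ = 61.79°  ·
  (0,6): δ = 88.78°  ·
  (0,7): δ = 114.27°  ·
  (1,2): δ = 138.80°  ·
  (1,3): δ = 100.19°  ·
  (1,4): δ = 55.09°  ·
  (1,5): δ = 17.01°  ✓
  (1,6): δ = 9.98°  ✓
  (1,7): δ = 35.46°  ·
  (2,3): δ = 141.39°  ·
  (2,4): δ = 96.29°  ·
  (2,5): δ = 58.21°  ·
  (2,6): δ = 31.23°  ·
  (2,7): δ = 5.74°  ✓
  (3,4): δ = 134.90°  ·
  (3,5): δ = 96.82°  ·
  (3,6): δ = 69.83°  ·
  (3,7): δ = 44.35°  ·
  (4,5): δ = 141.92°  ·
  (4,6): δ = 114.93°  ·
  (4,7): δ = 89.45°  ·
  (5,6): δ = 153.01°  ·
  (5,7): δ = 127.53°  ·
  (6,7): δ = 154.51°  ·
antipodal pairs: 4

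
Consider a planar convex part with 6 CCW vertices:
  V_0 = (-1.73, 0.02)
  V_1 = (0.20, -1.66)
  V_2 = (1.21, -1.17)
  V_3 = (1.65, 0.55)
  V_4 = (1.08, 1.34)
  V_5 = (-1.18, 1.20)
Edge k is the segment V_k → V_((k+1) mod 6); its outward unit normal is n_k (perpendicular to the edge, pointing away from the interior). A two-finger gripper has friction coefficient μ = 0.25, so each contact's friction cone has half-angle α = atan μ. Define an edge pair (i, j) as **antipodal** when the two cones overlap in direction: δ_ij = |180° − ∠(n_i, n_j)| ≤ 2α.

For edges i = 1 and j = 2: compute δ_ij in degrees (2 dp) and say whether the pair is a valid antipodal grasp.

δ = 130.23°, invalid

α = atan 0.25 = 14.04°;  2α = 28.07°
edge 1: e_1 = (+1.01, +0.49);  n_1 = (+0.4365, -0.8997)
edge 2: e_2 = (+0.44, +1.72);  n_2 = (+0.9688, -0.2478)
∠(n_1, n_2) = 49.77°
δ = |180° − 49.77°| = 130.23°
130.23° > 2α = 28.07°  →  invalid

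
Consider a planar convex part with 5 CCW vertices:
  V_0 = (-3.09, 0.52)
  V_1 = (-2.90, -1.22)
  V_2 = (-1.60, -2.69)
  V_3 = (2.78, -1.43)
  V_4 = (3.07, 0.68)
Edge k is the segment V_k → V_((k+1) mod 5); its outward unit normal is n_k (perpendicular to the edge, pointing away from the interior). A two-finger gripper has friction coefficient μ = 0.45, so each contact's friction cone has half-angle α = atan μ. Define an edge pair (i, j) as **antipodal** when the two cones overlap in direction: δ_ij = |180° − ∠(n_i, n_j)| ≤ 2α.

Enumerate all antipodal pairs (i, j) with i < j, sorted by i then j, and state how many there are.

α = atan 0.45 = 24.23°;  2α = 48.46°
n_0 = (-0.9941, -0.1086)
n_1 = (-0.7491, -0.6625)
n_2 = (+0.2765, -0.9610)
n_3 = (+0.9907, -0.1362)
n_4 = (-0.0260, +0.9997)
  (0,1): δ = 144.74°  ·
  (0,2): δ = 80.18°  ·
  (0,3): δ = 14.06°  ✓
  (0,4): δ = 85.26°  ·
  (1,2): δ = 115.44°  ·
  (1,3): δ = 49.31°  ·
  (1,4): δ = 50.00°  ·
  (2,3): δ = 113.87°  ·
  (2,4): δ = 14.56°  ✓
  (3,4): δ = 80.69°  ·
antipodal pairs: 2

count = 2; pairs: (0,3), (2,4)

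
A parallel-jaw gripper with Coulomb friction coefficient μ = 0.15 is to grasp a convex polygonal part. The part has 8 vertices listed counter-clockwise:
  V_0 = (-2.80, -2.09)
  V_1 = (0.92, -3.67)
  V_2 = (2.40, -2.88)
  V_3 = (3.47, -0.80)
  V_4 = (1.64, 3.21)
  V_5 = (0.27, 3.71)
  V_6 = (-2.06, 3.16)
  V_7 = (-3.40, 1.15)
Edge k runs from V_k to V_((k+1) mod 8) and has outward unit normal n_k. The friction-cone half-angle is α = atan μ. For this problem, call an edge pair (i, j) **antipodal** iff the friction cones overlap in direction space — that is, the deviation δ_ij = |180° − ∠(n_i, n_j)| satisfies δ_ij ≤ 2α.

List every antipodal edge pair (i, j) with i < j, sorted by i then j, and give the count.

count = 4; pairs: (0,4), (1,5), (2,6), (3,7)

α = atan 0.15 = 8.53°;  2α = 17.06°
n_0 = (-0.3909, -0.9204)
n_1 = (+0.4709, -0.8822)
n_2 = (+0.8892, -0.4574)
n_3 = (+0.9097, +0.4152)
n_4 = (+0.3428, +0.9394)
n_5 = (-0.2297, +0.9733)
n_6 = (-0.8321, +0.5547)
n_7 = (-0.9833, -0.1821)
  (0,1): δ = 128.89°  ·
  (0,2): δ = 94.21°  ·
  (0,3): δ = 42.46°  ·
  (0,4): δ = 2.96°  ✓
  (0,5): δ = 36.29°  ·
  (0,6): δ = 79.32°  ·
  (0,7): δ = 123.50°  ·
  (1,2): δ = 145.31°  ·
  (1,3): δ = 93.56°  ·
  (1,4): δ = 48.14°  ·
  (1,5): δ = 14.81°  ✓
  (1,6): δ = 28.22°  ·
  (1,7): δ = 72.40°  ·
  (2,3): δ = 128.25°  ·
  (2,4): δ = 82.83°  ·
  (2,5): δ = 49.50°  ·
  (2,6): δ = 6.47°  ✓
  (2,7): δ = 37.71°  ·
  (3,4): δ = 134.58°  ·
  (3,5): δ = 101.25°  ·
  (3,6): δ = 58.22°  ·
  (3,7): δ = 14.04°  ✓
  (4,5): δ = 146.67°  ·
  (4,6): δ = 103.64°  ·
  (4,7): δ = 59.46°  ·
  (5,6): δ = 136.97°  ·
  (5,7): δ = 92.79°  ·
  (6,7): δ = 135.82°  ·
antipodal pairs: 4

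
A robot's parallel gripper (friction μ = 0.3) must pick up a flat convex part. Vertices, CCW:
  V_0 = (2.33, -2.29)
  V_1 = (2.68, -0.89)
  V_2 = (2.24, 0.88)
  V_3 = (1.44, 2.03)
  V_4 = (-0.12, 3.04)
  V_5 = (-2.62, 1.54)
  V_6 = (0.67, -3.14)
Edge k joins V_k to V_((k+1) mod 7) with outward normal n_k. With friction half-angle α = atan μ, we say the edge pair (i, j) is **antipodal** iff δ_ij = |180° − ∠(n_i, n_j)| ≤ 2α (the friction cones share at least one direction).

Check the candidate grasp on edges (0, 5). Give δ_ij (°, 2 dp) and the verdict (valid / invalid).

δ = 49.14°, invalid

α = atan 0.3 = 16.70°;  2α = 33.40°
edge 0: e_0 = (+0.35, +1.40);  n_0 = (+0.9701, -0.2425)
edge 5: e_5 = (+3.29, -4.68);  n_5 = (-0.8181, -0.5751)
∠(n_0, n_5) = 130.86°
δ = |180° − 130.86°| = 49.14°
49.14° > 2α = 33.40°  →  invalid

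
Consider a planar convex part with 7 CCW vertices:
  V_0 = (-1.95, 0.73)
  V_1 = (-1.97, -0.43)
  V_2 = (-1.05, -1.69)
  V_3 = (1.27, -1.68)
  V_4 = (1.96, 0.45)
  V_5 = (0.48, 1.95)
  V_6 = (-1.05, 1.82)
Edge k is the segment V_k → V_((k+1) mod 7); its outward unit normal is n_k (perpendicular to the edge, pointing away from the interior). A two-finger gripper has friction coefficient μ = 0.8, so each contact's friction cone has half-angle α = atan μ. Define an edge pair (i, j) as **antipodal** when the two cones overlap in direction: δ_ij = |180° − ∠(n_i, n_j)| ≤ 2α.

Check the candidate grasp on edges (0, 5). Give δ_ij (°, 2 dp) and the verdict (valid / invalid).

α = atan 0.8 = 38.66°;  2α = 77.32°
edge 0: e_0 = (-0.02, -1.16);  n_0 = (-0.9999, +0.0172)
edge 5: e_5 = (-1.53, -0.13);  n_5 = (-0.0847, +0.9964)
∠(n_0, n_5) = 84.16°
δ = |180° − 84.16°| = 95.84°
95.84° > 2α = 77.32°  →  invalid

δ = 95.84°, invalid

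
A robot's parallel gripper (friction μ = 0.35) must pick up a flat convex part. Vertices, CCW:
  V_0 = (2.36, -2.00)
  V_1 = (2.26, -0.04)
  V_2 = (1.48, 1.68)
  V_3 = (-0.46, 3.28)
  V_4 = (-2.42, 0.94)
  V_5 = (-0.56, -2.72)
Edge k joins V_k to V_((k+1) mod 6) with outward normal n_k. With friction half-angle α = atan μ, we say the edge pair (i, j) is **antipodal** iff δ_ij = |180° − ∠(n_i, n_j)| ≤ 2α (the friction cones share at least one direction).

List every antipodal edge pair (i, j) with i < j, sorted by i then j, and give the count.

count = 4; pairs: (0,4), (1,4), (2,4), (3,5)

α = atan 0.35 = 19.29°;  2α = 38.58°
n_0 = (+0.9987, +0.0510)
n_1 = (+0.9107, +0.4130)
n_2 = (+0.6363, +0.7715)
n_3 = (-0.7666, +0.6421)
n_4 = (-0.8915, -0.4530)
n_5 = (+0.2394, -0.9709)
  (0,1): δ = 158.53°  ·
  (0,2): δ = 132.43°  ·
  (0,3): δ = 42.87°  ·
  (0,4): δ = 24.02°  ✓
  (0,5): δ = 100.93°  ·
  (1,2): δ = 153.91°  ·
  (1,3): δ = 64.34°  ·
  (1,4): δ = 2.55°  ✓
  (1,5): δ = 79.46°  ·
  (2,3): δ = 90.44°  ·
  (2,4): δ = 23.55°  ✓
  (2,5): δ = 53.37°  ·
  (3,4): δ = 113.11°  ·
  (3,5): δ = 36.20°  ✓
  (4,5): δ = 103.09°  ·
antipodal pairs: 4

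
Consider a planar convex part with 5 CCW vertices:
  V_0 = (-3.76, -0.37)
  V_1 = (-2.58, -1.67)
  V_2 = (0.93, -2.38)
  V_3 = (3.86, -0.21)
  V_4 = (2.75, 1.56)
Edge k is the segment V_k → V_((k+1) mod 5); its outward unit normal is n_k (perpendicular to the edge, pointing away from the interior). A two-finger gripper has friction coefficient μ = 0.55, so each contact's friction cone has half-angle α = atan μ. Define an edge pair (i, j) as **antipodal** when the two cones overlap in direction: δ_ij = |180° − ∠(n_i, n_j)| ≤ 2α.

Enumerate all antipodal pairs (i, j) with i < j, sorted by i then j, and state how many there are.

count = 4; pairs: (0,3), (1,3), (1,4), (2,4)

α = atan 0.55 = 28.81°;  2α = 57.62°
n_0 = (-0.7405, -0.6721)
n_1 = (-0.1983, -0.9801)
n_2 = (+0.5952, -0.8036)
n_3 = (+0.8472, +0.5313)
n_4 = (-0.2842, +0.9588)
  (0,1): δ = 143.67°  ·
  (0,2): δ = 95.71°  ·
  (0,3): δ = 10.14°  ✓
  (0,4): δ = 64.28°  ·
  (1,2): δ = 132.04°  ·
  (1,3): δ = 46.47°  ✓
  (1,4): δ = 27.95°  ✓
  (2,3): δ = 94.43°  ·
  (2,4): δ = 20.01°  ✓
  (3,4): δ = 105.58°  ·
antipodal pairs: 4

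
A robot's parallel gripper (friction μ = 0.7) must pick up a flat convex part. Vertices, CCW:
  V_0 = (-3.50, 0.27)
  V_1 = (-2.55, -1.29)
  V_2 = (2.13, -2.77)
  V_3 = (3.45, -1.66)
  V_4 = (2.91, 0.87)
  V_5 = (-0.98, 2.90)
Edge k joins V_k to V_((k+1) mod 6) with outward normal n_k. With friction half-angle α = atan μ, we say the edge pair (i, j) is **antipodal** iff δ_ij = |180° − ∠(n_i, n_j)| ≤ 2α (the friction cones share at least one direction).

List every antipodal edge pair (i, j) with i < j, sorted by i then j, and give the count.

α = atan 0.7 = 34.99°;  2α = 69.98°
n_0 = (-0.8541, -0.5201)
n_1 = (-0.3015, -0.9535)
n_2 = (+0.6436, -0.7654)
n_3 = (+0.9780, +0.2087)
n_4 = (+0.4626, +0.8865)
n_5 = (-0.7220, +0.6918)
  (0,1): δ = 138.89°  ·
  (0,2): δ = 81.28°  ·
  (0,3): δ = 19.29°  ✓
  (0,4): δ = 31.10°  ✓
  (0,5): δ = 104.88°  ·
  (1,2): δ = 122.39°  ·
  (1,3): δ = 60.40°  ✓
  (1,4): δ = 10.01°  ✓
  (1,5): δ = 63.77°  ✓
  (2,3): δ = 118.01°  ·
  (2,4): δ = 67.62°  ✓
  (2,5): δ = 6.16°  ✓
  (3,4): δ = 129.61°  ·
  (3,5): δ = 55.82°  ✓
  (4,5): δ = 106.22°  ·
antipodal pairs: 8

count = 8; pairs: (0,3), (0,4), (1,3), (1,4), (1,5), (2,4), (2,5), (3,5)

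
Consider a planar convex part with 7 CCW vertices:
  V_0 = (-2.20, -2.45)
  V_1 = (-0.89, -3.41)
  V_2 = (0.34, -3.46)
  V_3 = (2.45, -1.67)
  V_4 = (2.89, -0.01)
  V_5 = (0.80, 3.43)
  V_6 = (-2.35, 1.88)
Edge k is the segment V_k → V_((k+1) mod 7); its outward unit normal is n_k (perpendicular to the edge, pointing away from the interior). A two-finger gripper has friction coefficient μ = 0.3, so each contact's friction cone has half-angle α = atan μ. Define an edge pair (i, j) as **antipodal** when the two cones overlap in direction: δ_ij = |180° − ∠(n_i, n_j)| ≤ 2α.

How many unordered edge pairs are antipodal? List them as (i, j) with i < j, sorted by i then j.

count = 5; pairs: (0,4), (1,5), (2,5), (3,6), (4,6)

α = atan 0.3 = 16.70°;  2α = 33.40°
n_0 = (-0.5911, -0.8066)
n_1 = (-0.0406, -0.9992)
n_2 = (+0.6469, -0.7626)
n_3 = (+0.9666, -0.2562)
n_4 = (+0.8546, +0.5192)
n_5 = (-0.4415, +0.8973)
n_6 = (-0.9994, -0.0346)
  (0,1): δ = 146.09°  ·
  (0,2): δ = 103.46°  ·
  (0,3): δ = 68.61°  ·
  (0,4): δ = 22.48°  ✓
  (0,5): δ = 62.43°  ·
  (0,6): δ = 128.22°  ·
  (1,2): δ = 137.36°  ·
  (1,3): δ = 102.52°  ·
  (1,4): δ = 56.39°  ·
  (1,5): δ = 28.53°  ✓
  (1,6): δ = 94.31°  ·
  (2,3): δ = 145.15°  ·
  (2,4): δ = 99.03°  ·
  (2,5): δ = 14.11°  ✓
  (2,6): δ = 51.67°  ·
  (3,4): δ = 133.87°  ·
  (3,5): δ = 48.95°  ·
  (3,6): δ = 16.83°  ✓
  (4,5): δ = 95.08°  ·
  (4,6): δ = 29.30°  ✓
  (5,6): δ = 114.22°  ·
antipodal pairs: 5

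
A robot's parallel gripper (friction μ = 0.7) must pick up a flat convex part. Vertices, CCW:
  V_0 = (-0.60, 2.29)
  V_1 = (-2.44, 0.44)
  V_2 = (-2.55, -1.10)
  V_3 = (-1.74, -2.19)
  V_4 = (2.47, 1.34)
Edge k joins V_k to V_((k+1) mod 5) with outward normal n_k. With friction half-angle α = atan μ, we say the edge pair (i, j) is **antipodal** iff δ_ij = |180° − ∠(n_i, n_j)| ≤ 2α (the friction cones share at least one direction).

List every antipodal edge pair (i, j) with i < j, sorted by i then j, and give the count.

count = 4; pairs: (0,3), (1,3), (2,4), (3,4)

α = atan 0.7 = 34.99°;  2α = 69.98°
n_0 = (-0.7090, +0.7052)
n_1 = (-0.9975, +0.0712)
n_2 = (-0.8026, -0.5965)
n_3 = (+0.6425, -0.7663)
n_4 = (+0.2956, +0.9553)
  (0,1): δ = 139.24°  ·
  (0,2): δ = 98.54°  ·
  (0,3): δ = 5.18°  ✓
  (0,4): δ = 117.65°  ·
  (1,2): δ = 139.30°  ·
  (1,3): δ = 45.94°  ✓
  (1,4): δ = 76.89°  ·
  (2,3): δ = 86.64°  ·
  (2,4): δ = 36.19°  ✓
  (3,4): δ = 57.17°  ✓
antipodal pairs: 4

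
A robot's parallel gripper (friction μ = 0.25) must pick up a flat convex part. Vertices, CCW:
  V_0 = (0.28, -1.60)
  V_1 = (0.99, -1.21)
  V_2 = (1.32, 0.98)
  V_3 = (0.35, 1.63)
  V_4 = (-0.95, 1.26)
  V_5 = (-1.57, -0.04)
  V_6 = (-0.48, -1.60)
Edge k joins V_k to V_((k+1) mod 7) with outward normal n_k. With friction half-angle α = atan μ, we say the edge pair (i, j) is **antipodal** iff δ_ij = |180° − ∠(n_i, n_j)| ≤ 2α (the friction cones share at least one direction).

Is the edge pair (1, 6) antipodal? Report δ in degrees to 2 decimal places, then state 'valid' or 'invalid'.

δ = 98.57°, invalid

α = atan 0.25 = 14.04°;  2α = 28.07°
edge 1: e_1 = (+0.33, +2.19);  n_1 = (+0.9888, -0.1490)
edge 6: e_6 = (+0.76, +0.00);  n_6 = (+0.0000, -1.0000)
∠(n_1, n_6) = 81.43°
δ = |180° − 81.43°| = 98.57°
98.57° > 2α = 28.07°  →  invalid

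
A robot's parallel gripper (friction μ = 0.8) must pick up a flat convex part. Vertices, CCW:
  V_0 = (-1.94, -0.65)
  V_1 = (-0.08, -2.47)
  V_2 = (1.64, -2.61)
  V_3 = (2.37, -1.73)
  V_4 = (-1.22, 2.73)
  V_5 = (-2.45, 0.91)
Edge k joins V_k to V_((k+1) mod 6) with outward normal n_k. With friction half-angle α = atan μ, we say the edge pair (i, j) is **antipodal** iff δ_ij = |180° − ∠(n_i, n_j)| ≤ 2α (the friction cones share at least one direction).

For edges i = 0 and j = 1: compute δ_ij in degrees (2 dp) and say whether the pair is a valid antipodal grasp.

α = atan 0.8 = 38.66°;  2α = 77.32°
edge 0: e_0 = (+1.86, -1.82);  n_0 = (-0.6994, -0.7148)
edge 1: e_1 = (+1.72, -0.14);  n_1 = (-0.0811, -0.9967)
∠(n_0, n_1) = 39.72°
δ = |180° − 39.72°| = 140.28°
140.28° > 2α = 77.32°  →  invalid

δ = 140.28°, invalid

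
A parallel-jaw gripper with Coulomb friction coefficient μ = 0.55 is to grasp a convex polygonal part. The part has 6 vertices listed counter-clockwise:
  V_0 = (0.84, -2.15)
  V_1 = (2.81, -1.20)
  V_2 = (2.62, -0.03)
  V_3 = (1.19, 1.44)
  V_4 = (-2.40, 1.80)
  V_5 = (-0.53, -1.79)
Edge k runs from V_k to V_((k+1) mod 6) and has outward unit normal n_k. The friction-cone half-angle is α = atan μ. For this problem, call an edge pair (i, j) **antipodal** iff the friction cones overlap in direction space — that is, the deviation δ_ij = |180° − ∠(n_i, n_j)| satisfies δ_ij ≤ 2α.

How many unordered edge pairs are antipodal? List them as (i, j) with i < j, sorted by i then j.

α = atan 0.55 = 28.81°;  2α = 57.62°
n_0 = (+0.4344, -0.9007)
n_1 = (+0.9871, +0.1603)
n_2 = (+0.7168, +0.6973)
n_3 = (+0.0998, +0.9950)
n_4 = (-0.8869, -0.4620)
n_5 = (-0.2541, -0.9672)
  (0,1): δ = 106.52°  ·
  (0,2): δ = 71.54°  ·
  (0,3): δ = 31.47°  ✓
  (0,4): δ = 91.77°  ·
  (0,5): δ = 139.53°  ·
  (1,2): δ = 145.01°  ·
  (1,3): δ = 104.95°  ·
  (1,4): δ = 18.29°  ✓
  (1,5): δ = 66.05°  ·
  (2,3): δ = 139.94°  ·
  (2,4): δ = 16.70°  ✓
  (2,5): δ = 31.07°  ✓
  (3,4): δ = 56.76°  ✓
  (3,5): δ = 9.00°  ✓
  (4,5): δ = 132.24°  ·
antipodal pairs: 6

count = 6; pairs: (0,3), (1,4), (2,4), (2,5), (3,4), (3,5)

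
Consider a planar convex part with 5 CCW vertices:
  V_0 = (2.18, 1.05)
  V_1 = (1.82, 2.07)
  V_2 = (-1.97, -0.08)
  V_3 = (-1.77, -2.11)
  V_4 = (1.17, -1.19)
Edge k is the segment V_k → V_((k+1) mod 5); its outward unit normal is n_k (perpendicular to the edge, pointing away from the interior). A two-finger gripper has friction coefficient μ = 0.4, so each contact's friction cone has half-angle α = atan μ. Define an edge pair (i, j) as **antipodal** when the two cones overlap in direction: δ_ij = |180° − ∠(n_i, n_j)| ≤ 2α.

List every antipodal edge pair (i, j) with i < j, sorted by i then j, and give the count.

α = atan 0.4 = 21.80°;  2α = 43.60°
n_0 = (+0.9430, +0.3328)
n_1 = (-0.4934, +0.8698)
n_2 = (-0.9952, -0.0980)
n_3 = (+0.2986, -0.9544)
n_4 = (+0.9116, -0.4110)
  (0,1): δ = 79.87°  ·
  (0,2): δ = 13.81°  ✓
  (0,3): δ = 87.94°  ·
  (0,4): δ = 136.29°  ·
  (1,2): δ = 113.94°  ·
  (1,3): δ = 12.19°  ✓
  (1,4): δ = 36.16°  ✓
  (2,3): δ = 78.25°  ·
  (2,4): δ = 29.90°  ✓
  (3,4): δ = 131.65°  ·
antipodal pairs: 4

count = 4; pairs: (0,2), (1,3), (1,4), (2,4)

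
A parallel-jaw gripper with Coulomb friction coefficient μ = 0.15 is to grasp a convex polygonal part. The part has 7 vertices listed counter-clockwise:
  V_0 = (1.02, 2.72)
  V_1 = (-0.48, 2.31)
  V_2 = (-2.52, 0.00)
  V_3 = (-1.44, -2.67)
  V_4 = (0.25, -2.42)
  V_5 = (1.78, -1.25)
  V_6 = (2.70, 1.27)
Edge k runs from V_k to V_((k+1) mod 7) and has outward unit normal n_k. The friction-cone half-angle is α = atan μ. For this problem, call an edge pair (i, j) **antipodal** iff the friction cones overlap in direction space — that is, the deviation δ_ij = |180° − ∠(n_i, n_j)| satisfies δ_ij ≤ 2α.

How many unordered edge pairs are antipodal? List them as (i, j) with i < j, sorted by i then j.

count = 2; pairs: (0,3), (1,4)

α = atan 0.15 = 8.53°;  2α = 17.06°
n_0 = (-0.2637, +0.9646)
n_1 = (-0.7496, +0.6619)
n_2 = (-0.9270, -0.3750)
n_3 = (+0.1463, -0.9892)
n_4 = (+0.6075, -0.7944)
n_5 = (+0.9394, -0.3429)
n_6 = (+0.6534, +0.7570)
  (0,1): δ = 146.74°  ·
  (0,2): δ = 83.26°  ·
  (0,3): δ = 6.87°  ✓
  (0,4): δ = 22.12°  ·
  (0,5): δ = 54.66°  ·
  (0,6): δ = 123.92°  ·
  (1,2): δ = 116.53°  ·
  (1,3): δ = 40.14°  ·
  (1,4): δ = 11.15°  ✓
  (1,5): δ = 21.39°  ·
  (1,6): δ = 90.65°  ·
  (2,3): δ = 103.61°  ·
  (2,4): δ = 74.62°  ·
  (2,5): δ = 42.08°  ·
  (2,6): δ = 27.18°  ·
  (3,4): δ = 151.01°  ·
  (3,5): δ = 118.47°  ·
  (3,6): δ = 49.21°  ·
  (4,5): δ = 147.46°  ·
  (4,6): δ = 78.20°  ·
  (5,6): δ = 110.74°  ·
antipodal pairs: 2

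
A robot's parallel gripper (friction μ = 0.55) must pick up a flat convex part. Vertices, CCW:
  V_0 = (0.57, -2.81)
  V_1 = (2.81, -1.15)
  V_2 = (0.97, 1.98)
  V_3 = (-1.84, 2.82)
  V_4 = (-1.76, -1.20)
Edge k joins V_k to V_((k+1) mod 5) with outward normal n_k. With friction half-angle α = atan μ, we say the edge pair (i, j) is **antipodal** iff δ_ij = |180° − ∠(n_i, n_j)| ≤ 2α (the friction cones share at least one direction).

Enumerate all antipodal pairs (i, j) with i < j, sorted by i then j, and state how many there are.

α = atan 0.55 = 28.81°;  2α = 57.62°
n_0 = (+0.5954, -0.8034)
n_1 = (+0.8621, +0.5068)
n_2 = (+0.2864, +0.9581)
n_3 = (-0.9998, -0.0199)
n_4 = (-0.5685, -0.8227)
  (0,1): δ = 96.09°  ·
  (0,2): δ = 53.18°  ✓
  (0,3): δ = 54.60°  ✓
  (0,4): δ = 108.81°  ·
  (1,2): δ = 137.09°  ·
  (1,3): δ = 29.31°  ✓
  (1,4): δ = 24.91°  ✓
  (2,3): δ = 72.22°  ·
  (2,4): δ = 18.00°  ✓
  (3,4): δ = 125.78°  ·
antipodal pairs: 5

count = 5; pairs: (0,2), (0,3), (1,3), (1,4), (2,4)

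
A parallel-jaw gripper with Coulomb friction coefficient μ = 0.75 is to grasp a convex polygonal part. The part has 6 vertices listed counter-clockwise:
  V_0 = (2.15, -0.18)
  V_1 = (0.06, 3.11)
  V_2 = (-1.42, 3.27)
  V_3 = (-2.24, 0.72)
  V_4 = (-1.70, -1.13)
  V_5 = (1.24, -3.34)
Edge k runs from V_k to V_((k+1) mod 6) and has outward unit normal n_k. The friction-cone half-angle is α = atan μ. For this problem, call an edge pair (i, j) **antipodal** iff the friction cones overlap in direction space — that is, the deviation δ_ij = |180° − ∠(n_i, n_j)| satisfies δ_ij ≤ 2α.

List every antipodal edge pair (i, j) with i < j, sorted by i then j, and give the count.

α = atan 0.75 = 36.87°;  2α = 73.74°
n_0 = (+0.8441, +0.5362)
n_1 = (+0.1075, +0.9942)
n_2 = (-0.9520, +0.3061)
n_3 = (-0.9599, -0.2802)
n_4 = (-0.6009, -0.7993)
n_5 = (+0.9609, -0.2767)
  (0,1): δ = 128.60°  ·
  (0,2): δ = 50.25°  ✓
  (0,3): δ = 16.15°  ✓
  (0,4): δ = 20.64°  ✓
  (0,5): δ = 131.51°  ·
  (1,2): δ = 101.66°  ·
  (1,3): δ = 67.56°  ✓
  (1,4): δ = 30.76°  ✓
  (1,5): δ = 80.11°  ·
  (2,3): δ = 145.90°  ·
  (2,4): δ = 109.11°  ·
  (2,5): δ = 1.76°  ✓
  (3,4): δ = 143.20°  ·
  (3,5): δ = 32.34°  ✓
  (4,5): δ = 69.13°  ✓
antipodal pairs: 8

count = 8; pairs: (0,2), (0,3), (0,4), (1,3), (1,4), (2,5), (3,5), (4,5)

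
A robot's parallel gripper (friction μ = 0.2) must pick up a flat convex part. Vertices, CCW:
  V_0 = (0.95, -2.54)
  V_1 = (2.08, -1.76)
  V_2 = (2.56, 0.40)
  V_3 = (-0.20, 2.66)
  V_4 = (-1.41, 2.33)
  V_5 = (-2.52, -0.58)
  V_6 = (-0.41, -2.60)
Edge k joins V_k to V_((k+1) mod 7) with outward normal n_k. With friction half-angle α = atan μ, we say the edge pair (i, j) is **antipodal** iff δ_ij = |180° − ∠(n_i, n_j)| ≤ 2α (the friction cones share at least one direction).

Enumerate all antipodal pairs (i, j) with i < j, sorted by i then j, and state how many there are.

count = 4; pairs: (0,3), (1,4), (2,5), (3,6)

α = atan 0.2 = 11.31°;  2α = 22.62°
n_0 = (+0.5681, -0.8230)
n_1 = (+0.9762, -0.2169)
n_2 = (+0.6335, +0.7737)
n_3 = (-0.2631, +0.9648)
n_4 = (-0.9343, +0.3564)
n_5 = (-0.6915, -0.7223)
n_6 = (+0.0441, -0.9990)
  (0,1): δ = 137.14°  ·
  (0,2): δ = 73.93°  ·
  (0,3): δ = 19.36°  ✓
  (0,4): δ = 34.51°  ·
  (0,5): δ = 101.63°  ·
  (0,6): δ = 147.91°  ·
  (1,2): δ = 116.78°  ·
  (1,3): δ = 62.22°  ·
  (1,4): δ = 8.35°  ✓
  (1,5): δ = 58.78°  ·
  (1,6): δ = 105.05°  ·
  (2,3): δ = 125.43°  ·
  (2,4): δ = 71.57°  ·
  (2,5): δ = 4.44°  ✓
  (2,6): δ = 41.84°  ·
  (3,4): δ = 126.13°  ·
  (3,5): δ = 59.01°  ·
  (3,6): δ = 12.73°  ✓
  (4,5): δ = 112.87°  ·
  (4,6): δ = 66.59°  ·
  (5,6): δ = 133.72°  ·
antipodal pairs: 4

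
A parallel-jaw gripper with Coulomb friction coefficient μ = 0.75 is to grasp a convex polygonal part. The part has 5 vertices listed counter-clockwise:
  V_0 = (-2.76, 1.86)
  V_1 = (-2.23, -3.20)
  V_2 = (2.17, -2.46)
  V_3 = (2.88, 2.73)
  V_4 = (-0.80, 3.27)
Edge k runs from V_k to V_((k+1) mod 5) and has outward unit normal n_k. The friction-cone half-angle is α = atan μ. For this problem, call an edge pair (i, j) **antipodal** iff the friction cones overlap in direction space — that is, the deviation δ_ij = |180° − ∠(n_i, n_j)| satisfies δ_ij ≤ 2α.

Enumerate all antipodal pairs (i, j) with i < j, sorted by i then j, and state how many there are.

count = 4; pairs: (0,2), (1,3), (1,4), (2,4)

α = atan 0.75 = 36.87°;  2α = 73.74°
n_0 = (-0.9946, -0.1042)
n_1 = (+0.1659, -0.9862)
n_2 = (+0.9908, -0.1355)
n_3 = (+0.1452, +0.9894)
n_4 = (-0.5840, +0.8118)
  (0,1): δ = 86.43°  ·
  (0,2): δ = 13.77°  ✓
  (0,3): δ = 75.67°  ·
  (0,4): δ = 119.75°  ·
  (1,2): δ = 107.34°  ·
  (1,3): δ = 17.89°  ✓
  (1,4): δ = 26.18°  ✓
  (2,3): δ = 90.56°  ·
  (2,4): δ = 46.48°  ✓
  (3,4): δ = 135.92°  ·
antipodal pairs: 4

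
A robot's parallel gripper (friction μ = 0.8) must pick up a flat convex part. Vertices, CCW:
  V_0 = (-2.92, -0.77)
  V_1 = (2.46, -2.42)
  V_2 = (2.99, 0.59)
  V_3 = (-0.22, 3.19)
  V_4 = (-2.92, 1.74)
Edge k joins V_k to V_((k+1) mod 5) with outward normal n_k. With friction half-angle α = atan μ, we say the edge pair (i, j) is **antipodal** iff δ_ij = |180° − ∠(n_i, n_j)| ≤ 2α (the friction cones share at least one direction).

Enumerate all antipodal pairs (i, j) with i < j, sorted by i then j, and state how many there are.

count = 5; pairs: (0,2), (0,3), (1,3), (1,4), (2,4)

α = atan 0.8 = 38.66°;  2α = 77.32°
n_0 = (-0.2932, -0.9560)
n_1 = (+0.9848, -0.1734)
n_2 = (+0.6294, +0.7771)
n_3 = (-0.4731, +0.8810)
n_4 = (-1.0000, -0.0000)
  (0,1): δ = 82.94°  ·
  (0,2): δ = 21.96°  ✓
  (0,3): δ = 45.29°  ✓
  (0,4): δ = 107.05°  ·
  (1,2): δ = 119.02°  ·
  (1,3): δ = 51.78°  ✓
  (1,4): δ = 9.99°  ✓
  (2,3): δ = 112.76°  ·
  (2,4): δ = 50.99°  ✓
  (3,4): δ = 118.24°  ·
antipodal pairs: 5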